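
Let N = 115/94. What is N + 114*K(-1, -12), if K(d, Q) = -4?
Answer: -42749/94 ≈ -454.78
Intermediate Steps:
N = 115/94 (N = 115*(1/94) = 115/94 ≈ 1.2234)
N + 114*K(-1, -12) = 115/94 + 114*(-4) = 115/94 - 456 = -42749/94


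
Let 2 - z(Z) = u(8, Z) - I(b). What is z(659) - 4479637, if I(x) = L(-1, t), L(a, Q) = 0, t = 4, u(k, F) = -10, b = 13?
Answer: -4479625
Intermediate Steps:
I(x) = 0
z(Z) = 12 (z(Z) = 2 - (-10 - 1*0) = 2 - (-10 + 0) = 2 - 1*(-10) = 2 + 10 = 12)
z(659) - 4479637 = 12 - 4479637 = -4479625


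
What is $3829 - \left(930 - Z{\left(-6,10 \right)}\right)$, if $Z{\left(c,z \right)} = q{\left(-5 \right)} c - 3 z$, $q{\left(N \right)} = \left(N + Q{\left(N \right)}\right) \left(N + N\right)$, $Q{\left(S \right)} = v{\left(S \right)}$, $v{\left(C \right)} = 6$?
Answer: $2929$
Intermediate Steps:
$Q{\left(S \right)} = 6$
$q{\left(N \right)} = 2 N \left(6 + N\right)$ ($q{\left(N \right)} = \left(N + 6\right) \left(N + N\right) = \left(6 + N\right) 2 N = 2 N \left(6 + N\right)$)
$Z{\left(c,z \right)} = - 10 c - 3 z$ ($Z{\left(c,z \right)} = 2 \left(-5\right) \left(6 - 5\right) c - 3 z = 2 \left(-5\right) 1 c - 3 z = - 10 c - 3 z$)
$3829 - \left(930 - Z{\left(-6,10 \right)}\right) = 3829 - \left(930 - \left(\left(-10\right) \left(-6\right) - 30\right)\right) = 3829 - \left(930 - \left(60 - 30\right)\right) = 3829 - \left(930 - 30\right) = 3829 - 900 = 2929$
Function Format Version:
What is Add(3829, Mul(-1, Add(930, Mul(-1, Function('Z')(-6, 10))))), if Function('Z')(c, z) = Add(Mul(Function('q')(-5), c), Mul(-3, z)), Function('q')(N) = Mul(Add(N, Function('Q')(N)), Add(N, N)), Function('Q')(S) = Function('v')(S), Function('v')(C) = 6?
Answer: 2929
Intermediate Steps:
Function('Q')(S) = 6
Function('q')(N) = Mul(2, N, Add(6, N)) (Function('q')(N) = Mul(Add(N, 6), Add(N, N)) = Mul(Add(6, N), Mul(2, N)) = Mul(2, N, Add(6, N)))
Function('Z')(c, z) = Add(Mul(-10, c), Mul(-3, z)) (Function('Z')(c, z) = Add(Mul(Mul(2, -5, Add(6, -5)), c), Mul(-3, z)) = Add(Mul(Mul(2, -5, 1), c), Mul(-3, z)) = Add(Mul(-10, c), Mul(-3, z)))
Add(3829, Mul(-1, Add(930, Mul(-1, Function('Z')(-6, 10))))) = Add(3829, Mul(-1, Add(930, Mul(-1, Add(Mul(-10, -6), Mul(-3, 10)))))) = Add(3829, Mul(-1, Add(930, Mul(-1, Add(60, -30))))) = Add(3829, Mul(-1, Add(930, Mul(-1, 30)))) = Add(3829, Mul(-1, Add(930, -30))) = Add(3829, Mul(-1, 900)) = Add(3829, -900) = 2929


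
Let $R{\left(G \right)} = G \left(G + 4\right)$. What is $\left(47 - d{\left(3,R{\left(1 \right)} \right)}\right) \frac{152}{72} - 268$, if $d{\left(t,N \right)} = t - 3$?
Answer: $- \frac{1519}{9} \approx -168.78$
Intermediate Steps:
$R{\left(G \right)} = G \left(4 + G\right)$
$d{\left(t,N \right)} = -3 + t$
$\left(47 - d{\left(3,R{\left(1 \right)} \right)}\right) \frac{152}{72} - 268 = \left(47 - \left(-3 + 3\right)\right) \frac{152}{72} - 268 = \left(47 - 0\right) 152 \cdot \frac{1}{72} - 268 = \left(47 + 0\right) \frac{19}{9} - 268 = 47 \cdot \frac{19}{9} - 268 = \frac{893}{9} - 268 = - \frac{1519}{9}$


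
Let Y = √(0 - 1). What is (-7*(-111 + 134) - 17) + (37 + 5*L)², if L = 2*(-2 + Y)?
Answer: 11 + 340*I ≈ 11.0 + 340.0*I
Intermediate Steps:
Y = I (Y = √(-1) = I ≈ 1.0*I)
L = -4 + 2*I (L = 2*(-2 + I) = -4 + 2*I ≈ -4.0 + 2.0*I)
(-7*(-111 + 134) - 17) + (37 + 5*L)² = (-7*(-111 + 134) - 17) + (37 + 5*(-4 + 2*I))² = (-7*23 - 17) + (37 + (-20 + 10*I))² = (-161 - 17) + (17 + 10*I)² = -178 + (17 + 10*I)²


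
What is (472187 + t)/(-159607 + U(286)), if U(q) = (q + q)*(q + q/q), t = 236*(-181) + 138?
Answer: 143203/1519 ≈ 94.275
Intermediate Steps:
t = -42578 (t = -42716 + 138 = -42578)
U(q) = 2*q*(1 + q) (U(q) = (2*q)*(q + 1) = (2*q)*(1 + q) = 2*q*(1 + q))
(472187 + t)/(-159607 + U(286)) = (472187 - 42578)/(-159607 + 2*286*(1 + 286)) = 429609/(-159607 + 2*286*287) = 429609/(-159607 + 164164) = 429609/4557 = 429609*(1/4557) = 143203/1519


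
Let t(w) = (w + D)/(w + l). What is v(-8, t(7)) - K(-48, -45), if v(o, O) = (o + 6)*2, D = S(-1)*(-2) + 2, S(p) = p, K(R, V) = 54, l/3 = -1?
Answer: -58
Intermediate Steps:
l = -3 (l = 3*(-1) = -3)
D = 4 (D = -1*(-2) + 2 = 2 + 2 = 4)
t(w) = (4 + w)/(-3 + w) (t(w) = (w + 4)/(w - 3) = (4 + w)/(-3 + w))
v(o, O) = 12 + 2*o (v(o, O) = (6 + o)*2 = 12 + 2*o)
v(-8, t(7)) - K(-48, -45) = (12 + 2*(-8)) - 1*54 = (12 - 16) - 54 = -4 - 54 = -58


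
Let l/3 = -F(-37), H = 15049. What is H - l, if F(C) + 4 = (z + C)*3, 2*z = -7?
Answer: 29345/2 ≈ 14673.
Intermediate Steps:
z = -7/2 (z = (½)*(-7) = -7/2 ≈ -3.5000)
F(C) = -29/2 + 3*C (F(C) = -4 + (-7/2 + C)*3 = -4 + (-21/2 + 3*C) = -29/2 + 3*C)
l = 753/2 (l = 3*(-(-29/2 + 3*(-37))) = 3*(-(-29/2 - 111)) = 3*(-1*(-251/2)) = 3*(251/2) = 753/2 ≈ 376.50)
H - l = 15049 - 1*753/2 = 15049 - 753/2 = 29345/2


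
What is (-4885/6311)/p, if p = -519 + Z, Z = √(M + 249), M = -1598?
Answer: 507063/341690162 + 977*I*√1349/341690162 ≈ 0.001484 + 0.00010502*I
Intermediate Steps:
Z = I*√1349 (Z = √(-1598 + 249) = √(-1349) = I*√1349 ≈ 36.729*I)
p = -519 + I*√1349 ≈ -519.0 + 36.729*I
(-4885/6311)/p = (-4885/6311)/(-519 + I*√1349) = (-4885*1/6311)/(-519 + I*√1349) = -4885/(6311*(-519 + I*√1349))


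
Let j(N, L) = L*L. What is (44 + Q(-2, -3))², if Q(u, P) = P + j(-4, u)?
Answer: 2025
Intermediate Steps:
j(N, L) = L²
Q(u, P) = P + u²
(44 + Q(-2, -3))² = (44 + (-3 + (-2)²))² = (44 + (-3 + 4))² = (44 + 1)² = 45² = 2025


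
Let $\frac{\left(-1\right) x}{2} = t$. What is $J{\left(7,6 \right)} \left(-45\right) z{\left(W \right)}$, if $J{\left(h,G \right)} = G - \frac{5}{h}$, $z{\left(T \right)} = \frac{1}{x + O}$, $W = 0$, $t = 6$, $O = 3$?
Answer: $\frac{185}{7} \approx 26.429$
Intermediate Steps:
$x = -12$ ($x = \left(-2\right) 6 = -12$)
$z{\left(T \right)} = - \frac{1}{9}$ ($z{\left(T \right)} = \frac{1}{-12 + 3} = \frac{1}{-9} = - \frac{1}{9}$)
$J{\left(7,6 \right)} \left(-45\right) z{\left(W \right)} = \left(6 - \frac{5}{7}\right) \left(-45\right) \left(- \frac{1}{9}\right) = \frac{37}{7} \left(-45\right) \left(- \frac{1}{9}\right) = \left(- \frac{1665}{7}\right) \left(- \frac{1}{9}\right) = \frac{185}{7}$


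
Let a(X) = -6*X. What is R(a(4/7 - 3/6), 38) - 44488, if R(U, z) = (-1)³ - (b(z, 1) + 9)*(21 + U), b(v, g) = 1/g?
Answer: -312863/7 ≈ -44695.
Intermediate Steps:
R(U, z) = -211 - 10*U (R(U, z) = (-1)³ - (1/1 + 9)*(21 + U) = -1 - (1 + 9)*(21 + U) = -1 - 10*(21 + U) = -1 - (210 + 10*U) = -1 + (-210 - 10*U) = -211 - 10*U)
R(a(4/7 - 3/6), 38) - 44488 = (-211 - (-60)*(4/7 - 3/6)) - 44488 = (-211 - (-60)*(4*(⅐) - 3*⅙)) - 44488 = (-211 - (-60)*(4/7 - ½)) - 44488 = (-211 - (-60)/14) - 44488 = (-211 - 10*(-3/7)) - 44488 = (-211 + 30/7) - 44488 = -1447/7 - 44488 = -312863/7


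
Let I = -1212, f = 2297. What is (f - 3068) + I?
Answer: -1983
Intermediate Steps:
(f - 3068) + I = (2297 - 3068) - 1212 = -771 - 1212 = -1983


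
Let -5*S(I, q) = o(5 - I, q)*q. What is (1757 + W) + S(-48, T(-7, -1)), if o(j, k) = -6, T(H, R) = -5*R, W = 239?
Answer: 2002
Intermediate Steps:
S(I, q) = 6*q/5 (S(I, q) = -(-6)*q/5 = 6*q/5)
(1757 + W) + S(-48, T(-7, -1)) = (1757 + 239) + 6*(-5*(-1))/5 = 1996 + (6/5)*5 = 1996 + 6 = 2002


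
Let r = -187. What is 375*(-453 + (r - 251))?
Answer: -334125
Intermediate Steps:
375*(-453 + (r - 251)) = 375*(-453 + (-187 - 251)) = 375*(-453 - 438) = 375*(-891) = -334125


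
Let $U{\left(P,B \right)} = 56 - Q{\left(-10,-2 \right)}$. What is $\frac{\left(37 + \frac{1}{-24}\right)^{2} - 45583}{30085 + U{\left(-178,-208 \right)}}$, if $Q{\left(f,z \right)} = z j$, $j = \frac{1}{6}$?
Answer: $- \frac{25469039}{17361408} \approx -1.467$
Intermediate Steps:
$j = \frac{1}{6} \approx 0.16667$
$Q{\left(f,z \right)} = \frac{z}{6}$ ($Q{\left(f,z \right)} = z \frac{1}{6} = \frac{z}{6}$)
$U{\left(P,B \right)} = \frac{169}{3}$ ($U{\left(P,B \right)} = 56 - \frac{1}{6} \left(-2\right) = 56 - - \frac{1}{3} = 56 + \frac{1}{3} = \frac{169}{3}$)
$\frac{\left(37 + \frac{1}{-24}\right)^{2} - 45583}{30085 + U{\left(-178,-208 \right)}} = \frac{\left(37 + \frac{1}{-24}\right)^{2} - 45583}{30085 + \frac{169}{3}} = \frac{\left(37 - \frac{1}{24}\right)^{2} - 45583}{\frac{90424}{3}} = \left(\left(\frac{887}{24}\right)^{2} - 45583\right) \frac{3}{90424} = \left(\frac{786769}{576} - 45583\right) \frac{3}{90424} = \left(- \frac{25469039}{576}\right) \frac{3}{90424} = - \frac{25469039}{17361408}$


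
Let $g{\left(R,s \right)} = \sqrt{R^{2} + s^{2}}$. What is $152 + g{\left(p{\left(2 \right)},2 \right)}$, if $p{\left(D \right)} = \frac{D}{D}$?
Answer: $152 + \sqrt{5} \approx 154.24$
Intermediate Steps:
$p{\left(D \right)} = 1$
$152 + g{\left(p{\left(2 \right)},2 \right)} = 152 + \sqrt{1^{2} + 2^{2}} = 152 + \sqrt{1 + 4} = 152 + \sqrt{5}$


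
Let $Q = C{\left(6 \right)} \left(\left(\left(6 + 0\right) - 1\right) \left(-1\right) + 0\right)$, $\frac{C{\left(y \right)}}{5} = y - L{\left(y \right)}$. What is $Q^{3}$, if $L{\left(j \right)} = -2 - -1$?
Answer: $-5359375$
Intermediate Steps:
$L{\left(j \right)} = -1$ ($L{\left(j \right)} = -2 + 1 = -1$)
$C{\left(y \right)} = 5 + 5 y$ ($C{\left(y \right)} = 5 \left(y - -1\right) = 5 \left(y + 1\right) = 5 \left(1 + y\right) = 5 + 5 y$)
$Q = -175$ ($Q = \left(5 + 5 \cdot 6\right) \left(\left(\left(6 + 0\right) - 1\right) \left(-1\right) + 0\right) = \left(5 + 30\right) \left(\left(6 - 1\right) \left(-1\right) + 0\right) = 35 \left(5 \left(-1\right) + 0\right) = 35 \left(-5 + 0\right) = 35 \left(-5\right) = -175$)
$Q^{3} = \left(-175\right)^{3} = -5359375$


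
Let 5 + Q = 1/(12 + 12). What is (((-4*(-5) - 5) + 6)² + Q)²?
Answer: 109516225/576 ≈ 1.9013e+5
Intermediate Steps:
Q = -119/24 (Q = -5 + 1/(12 + 12) = -5 + 1/24 = -119/24 ≈ -4.9583)
(((-4*(-5) - 5) + 6)² + Q)² = (((-4*(-5) - 5) + 6)² - 119/24)² = (((20 - 5) + 6)² - 119/24)² = ((15 + 6)² - 119/24)² = (21² - 119/24)² = (441 - 119/24)² = (10465/24)² = 109516225/576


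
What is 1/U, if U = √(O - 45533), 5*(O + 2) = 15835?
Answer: -I*√662/5296 ≈ -0.0048583*I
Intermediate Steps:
O = 3165 (O = -2 + (⅕)*15835 = -2 + 3167 = 3165)
U = 8*I*√662 (U = √(3165 - 45533) = √(-42368) = 8*I*√662 ≈ 205.83*I)
1/U = 1/(8*I*√662) = -I*√662/5296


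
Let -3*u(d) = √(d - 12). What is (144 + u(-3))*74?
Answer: 10656 - 74*I*√15/3 ≈ 10656.0 - 95.534*I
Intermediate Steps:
u(d) = -√(-12 + d)/3 (u(d) = -√(d - 12)/3 = -√(-12 + d)/3)
(144 + u(-3))*74 = (144 - √(-12 - 3)/3)*74 = (144 - I*√15/3)*74 = 10656 - 74*I*√15/3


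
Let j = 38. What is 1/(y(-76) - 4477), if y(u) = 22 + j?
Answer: -1/4417 ≈ -0.00022640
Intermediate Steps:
y(u) = 60 (y(u) = 22 + 38 = 60)
1/(y(-76) - 4477) = 1/(60 - 4477) = 1/(-4417) = -1/4417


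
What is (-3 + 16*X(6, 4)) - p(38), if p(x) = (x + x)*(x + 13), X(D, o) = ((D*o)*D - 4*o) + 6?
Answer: -1735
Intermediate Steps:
X(D, o) = 6 - 4*o + o*D² (X(D, o) = (o*D² - 4*o) + 6 = (-4*o + o*D²) + 6 = 6 - 4*o + o*D²)
p(x) = 2*x*(13 + x) (p(x) = (2*x)*(13 + x) = 2*x*(13 + x))
(-3 + 16*X(6, 4)) - p(38) = (-3 + 16*(6 - 4*4 + 4*6²)) - 2*38*(13 + 38) = (-3 + 16*(6 - 16 + 4*36)) - 2*38*51 = (-3 + 16*(6 - 16 + 144)) - 1*3876 = (-3 + 16*134) - 3876 = (-3 + 2144) - 3876 = 2141 - 3876 = -1735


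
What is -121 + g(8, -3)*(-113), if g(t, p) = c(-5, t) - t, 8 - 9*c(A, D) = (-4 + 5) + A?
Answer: 1897/3 ≈ 632.33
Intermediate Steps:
c(A, D) = 7/9 - A/9 (c(A, D) = 8/9 - ((-4 + 5) + A)/9 = 8/9 - (1 + A)/9 = 8/9 + (-1/9 - A/9) = 7/9 - A/9)
g(t, p) = 4/3 - t (g(t, p) = (7/9 - 1/9*(-5)) - t = (7/9 + 5/9) - t = 4/3 - t)
-121 + g(8, -3)*(-113) = -121 + (4/3 - 1*8)*(-113) = -121 + (4/3 - 8)*(-113) = -121 - 20/3*(-113) = -121 + 2260/3 = 1897/3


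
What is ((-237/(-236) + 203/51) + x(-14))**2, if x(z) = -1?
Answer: 2300065681/144865296 ≈ 15.877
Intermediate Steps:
((-237/(-236) + 203/51) + x(-14))**2 = ((-237/(-236) + 203/51) - 1)**2 = ((-237*(-1/236) + 203*(1/51)) - 1)**2 = ((237/236 + 203/51) - 1)**2 = (59995/12036 - 1)**2 = (47959/12036)**2 = 2300065681/144865296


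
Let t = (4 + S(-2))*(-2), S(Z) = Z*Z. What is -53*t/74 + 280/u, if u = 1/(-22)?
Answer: -227496/37 ≈ -6148.5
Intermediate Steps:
u = -1/22 ≈ -0.045455
S(Z) = Z**2
t = -16 (t = (4 + (-2)**2)*(-2) = (4 + 4)*(-2) = 8*(-2) = -16)
-53*t/74 + 280/u = -53*(-16)/74 + 280/(-1/22) = 848*(1/74) + 280*(-22) = 424/37 - 6160 = -227496/37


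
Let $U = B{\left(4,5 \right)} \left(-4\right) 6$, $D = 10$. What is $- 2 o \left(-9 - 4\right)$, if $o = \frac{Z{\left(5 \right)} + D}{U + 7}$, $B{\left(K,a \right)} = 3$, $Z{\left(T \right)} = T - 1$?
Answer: $- \frac{28}{5} \approx -5.6$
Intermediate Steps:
$Z{\left(T \right)} = -1 + T$
$U = -72$ ($U = 3 \left(-4\right) 6 = \left(-12\right) 6 = -72$)
$o = - \frac{14}{65}$ ($o = \frac{\left(-1 + 5\right) + 10}{-72 + 7} = \frac{4 + 10}{-65} = 14 \left(- \frac{1}{65}\right) = - \frac{14}{65} \approx -0.21538$)
$- 2 o \left(-9 - 4\right) = \left(-2\right) \left(- \frac{14}{65}\right) \left(-9 - 4\right) = \frac{28 \left(-9 - 4\right)}{65} = \frac{28}{65} \left(-13\right) = - \frac{28}{5}$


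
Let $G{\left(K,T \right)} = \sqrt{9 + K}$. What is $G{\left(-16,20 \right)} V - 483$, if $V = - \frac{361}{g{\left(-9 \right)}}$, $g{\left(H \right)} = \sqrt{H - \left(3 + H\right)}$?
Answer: $-483 - \frac{361 \sqrt{21}}{3} \approx -1034.4$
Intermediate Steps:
$g{\left(H \right)} = i \sqrt{3}$ ($g{\left(H \right)} = \sqrt{-3} = i \sqrt{3}$)
$V = \frac{361 i \sqrt{3}}{3}$ ($V = - \frac{361}{i \sqrt{3}} = - 361 \left(- \frac{i \sqrt{3}}{3}\right) = \frac{361 i \sqrt{3}}{3} \approx 208.42 i$)
$G{\left(-16,20 \right)} V - 483 = \sqrt{9 - 16} \frac{361 i \sqrt{3}}{3} - 483 = \sqrt{-7} \frac{361 i \sqrt{3}}{3} - 483 = i \sqrt{7} \frac{361 i \sqrt{3}}{3} - 483 = - \frac{361 \sqrt{21}}{3} - 483 = -483 - \frac{361 \sqrt{21}}{3}$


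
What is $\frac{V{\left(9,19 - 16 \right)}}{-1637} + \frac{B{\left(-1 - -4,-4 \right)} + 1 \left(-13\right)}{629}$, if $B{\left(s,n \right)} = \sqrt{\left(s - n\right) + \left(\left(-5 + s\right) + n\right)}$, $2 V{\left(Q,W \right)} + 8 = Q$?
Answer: $- \frac{39917}{2059346} \approx -0.019383$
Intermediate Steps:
$V{\left(Q,W \right)} = -4 + \frac{Q}{2}$
$B{\left(s,n \right)} = \sqrt{-5 + 2 s}$ ($B{\left(s,n \right)} = \sqrt{\left(s - n\right) + \left(-5 + n + s\right)} = \sqrt{-5 + 2 s}$)
$\frac{V{\left(9,19 - 16 \right)}}{-1637} + \frac{B{\left(-1 - -4,-4 \right)} + 1 \left(-13\right)}{629} = \frac{-4 + \frac{1}{2} \cdot 9}{-1637} + \frac{\sqrt{-5 + 2 \left(-1 - -4\right)} + 1 \left(-13\right)}{629} = \left(-4 + \frac{9}{2}\right) \left(- \frac{1}{1637}\right) + \left(\sqrt{-5 + 2 \left(-1 + 4\right)} - 13\right) \frac{1}{629} = \frac{1}{2} \left(- \frac{1}{1637}\right) + \left(\sqrt{-5 + 2 \cdot 3} - 13\right) \frac{1}{629} = - \frac{1}{3274} + \left(\sqrt{-5 + 6} - 13\right) \frac{1}{629} = - \frac{1}{3274} + \left(\sqrt{1} - 13\right) \frac{1}{629} = - \frac{1}{3274} + \left(1 - 13\right) \frac{1}{629} = - \frac{1}{3274} - \frac{12}{629} = - \frac{39917}{2059346}$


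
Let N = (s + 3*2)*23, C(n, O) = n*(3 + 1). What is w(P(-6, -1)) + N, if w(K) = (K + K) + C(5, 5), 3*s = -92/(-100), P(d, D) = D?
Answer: 12229/75 ≈ 163.05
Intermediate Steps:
C(n, O) = 4*n (C(n, O) = n*4 = 4*n)
s = 23/75 (s = (-92/(-100))/3 = (-92*(-1/100))/3 = (1/3)*(23/25) = 23/75 ≈ 0.30667)
w(K) = 20 + 2*K (w(K) = (K + K) + 4*5 = 2*K + 20 = 20 + 2*K)
N = 10879/75 (N = (23/75 + 3*2)*23 = (23/75 + 6)*23 = (473/75)*23 = 10879/75 ≈ 145.05)
w(P(-6, -1)) + N = (20 + 2*(-1)) + 10879/75 = (20 - 2) + 10879/75 = 18 + 10879/75 = 12229/75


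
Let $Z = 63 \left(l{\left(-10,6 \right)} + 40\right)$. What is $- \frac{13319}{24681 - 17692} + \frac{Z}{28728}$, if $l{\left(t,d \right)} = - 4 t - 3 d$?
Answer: $- \frac{2820073}{1593492} \approx -1.7697$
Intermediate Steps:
$Z = 3906$ ($Z = 63 \left(\left(\left(-4\right) \left(-10\right) - 18\right) + 40\right) = 63 \left(\left(40 - 18\right) + 40\right) = 63 \left(22 + 40\right) = 63 \cdot 62 = 3906$)
$- \frac{13319}{24681 - 17692} + \frac{Z}{28728} = - \frac{13319}{24681 - 17692} + \frac{3906}{28728} = - \frac{13319}{24681 - 17692} + 3906 \cdot \frac{1}{28728} = - \frac{13319}{6989} + \frac{31}{228} = - \frac{2820073}{1593492}$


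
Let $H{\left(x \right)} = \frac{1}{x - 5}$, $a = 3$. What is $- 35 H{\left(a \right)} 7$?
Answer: $\frac{245}{2} \approx 122.5$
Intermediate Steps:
$H{\left(x \right)} = \frac{1}{-5 + x}$
$- 35 H{\left(a \right)} 7 = - \frac{35}{-5 + 3} \cdot 7 = - \frac{35}{-2} \cdot 7 = \left(-35\right) \left(- \frac{1}{2}\right) 7 = \frac{35}{2} \cdot 7 = \frac{245}{2}$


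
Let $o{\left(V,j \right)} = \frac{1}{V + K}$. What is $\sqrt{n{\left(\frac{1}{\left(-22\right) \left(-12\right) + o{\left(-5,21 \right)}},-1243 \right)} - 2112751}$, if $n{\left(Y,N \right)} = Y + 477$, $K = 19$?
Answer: $\frac{26 i \sqrt{42707333633}}{3697} \approx 1453.4 i$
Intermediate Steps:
$o{\left(V,j \right)} = \frac{1}{19 + V}$ ($o{\left(V,j \right)} = \frac{1}{V + 19} = \frac{1}{19 + V}$)
$n{\left(Y,N \right)} = 477 + Y$
$\sqrt{n{\left(\frac{1}{\left(-22\right) \left(-12\right) + o{\left(-5,21 \right)}},-1243 \right)} - 2112751} = \sqrt{\left(477 + \frac{1}{\left(-22\right) \left(-12\right) + \frac{1}{19 - 5}}\right) - 2112751} = \sqrt{\left(477 + \frac{1}{264 + \frac{1}{14}}\right) - 2112751} = \sqrt{\left(477 + \frac{1}{\frac{3697}{14}}\right) - 2112751} = \sqrt{\left(477 + \frac{14}{3697}\right) - 2112751} = \sqrt{\frac{1763483}{3697} - 2112751} = \sqrt{- \frac{7809076964}{3697}} = \frac{26 i \sqrt{42707333633}}{3697}$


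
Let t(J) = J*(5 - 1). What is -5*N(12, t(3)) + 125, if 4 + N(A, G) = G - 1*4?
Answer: 105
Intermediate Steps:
t(J) = 4*J (t(J) = J*4 = 4*J)
N(A, G) = -8 + G (N(A, G) = -4 + (G - 1*4) = -4 + (G - 4) = -4 + (-4 + G) = -8 + G)
-5*N(12, t(3)) + 125 = -5*(-8 + 4*3) + 125 = -5*(-8 + 12) + 125 = -5*4 + 125 = -20 + 125 = 105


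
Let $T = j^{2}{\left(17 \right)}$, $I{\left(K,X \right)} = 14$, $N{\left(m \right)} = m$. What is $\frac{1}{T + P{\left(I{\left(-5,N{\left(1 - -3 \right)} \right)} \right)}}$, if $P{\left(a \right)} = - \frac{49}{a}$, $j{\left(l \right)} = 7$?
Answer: $\frac{2}{91} \approx 0.021978$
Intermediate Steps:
$T = 49$ ($T = 7^{2} = 49$)
$\frac{1}{T + P{\left(I{\left(-5,N{\left(1 - -3 \right)} \right)} \right)}} = \frac{1}{49 - \frac{49}{14}} = \frac{1}{49 - \frac{7}{2}} = \frac{1}{\frac{91}{2}} = \frac{2}{91}$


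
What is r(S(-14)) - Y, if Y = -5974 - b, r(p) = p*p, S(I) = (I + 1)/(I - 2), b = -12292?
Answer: -1617239/256 ≈ -6317.3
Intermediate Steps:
S(I) = (1 + I)/(-2 + I)
r(p) = p²
Y = 6318 (Y = -5974 - 1*(-12292) = -5974 + 12292 = 6318)
r(S(-14)) - Y = ((1 - 14)/(-2 - 14))² - 1*6318 = (-13/(-16))² - 6318 = (-1/16*(-13))² - 6318 = (13/16)² - 6318 = 169/256 - 6318 = -1617239/256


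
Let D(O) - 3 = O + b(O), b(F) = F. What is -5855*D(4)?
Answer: -64405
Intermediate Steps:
D(O) = 3 + 2*O (D(O) = 3 + (O + O) = 3 + 2*O)
-5855*D(4) = -5855*(3 + 2*4) = -5855*(3 + 8) = -5855*11 = -64405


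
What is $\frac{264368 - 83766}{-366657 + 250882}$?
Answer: $- \frac{180602}{115775} \approx -1.5599$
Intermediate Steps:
$\frac{264368 - 83766}{-366657 + 250882} = \frac{180602}{-115775} = 180602 \left(- \frac{1}{115775}\right) = - \frac{180602}{115775}$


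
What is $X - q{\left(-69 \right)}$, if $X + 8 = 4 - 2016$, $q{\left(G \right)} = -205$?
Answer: $-1815$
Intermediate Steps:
$X = -2020$ ($X = -8 + \left(4 - 2016\right) = -8 - 2012 = -2020$)
$X - q{\left(-69 \right)} = -2020 - -205 = -2020 + 205 = -1815$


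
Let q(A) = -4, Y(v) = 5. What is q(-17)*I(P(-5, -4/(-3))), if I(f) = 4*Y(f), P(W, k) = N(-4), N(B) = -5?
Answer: -80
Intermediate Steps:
P(W, k) = -5
I(f) = 20 (I(f) = 4*5 = 20)
q(-17)*I(P(-5, -4/(-3))) = -4*20 = -80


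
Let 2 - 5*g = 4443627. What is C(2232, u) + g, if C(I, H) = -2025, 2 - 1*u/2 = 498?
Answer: -890750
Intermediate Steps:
u = -992 (u = 4 - 2*498 = 4 - 996 = -992)
g = -888725 (g = 2/5 - 1/5*4443627 = 2/5 - 4443627/5 = -888725)
C(2232, u) + g = -2025 - 888725 = -890750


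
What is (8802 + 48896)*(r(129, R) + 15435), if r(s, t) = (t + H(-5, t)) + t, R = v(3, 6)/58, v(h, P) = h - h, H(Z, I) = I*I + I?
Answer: 890568630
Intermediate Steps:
H(Z, I) = I + I**2 (H(Z, I) = I**2 + I = I + I**2)
v(h, P) = 0
R = 0 (R = 0/58 = 0*(1/58) = 0)
r(s, t) = 2*t + t*(1 + t) (r(s, t) = (t + t*(1 + t)) + t = 2*t + t*(1 + t))
(8802 + 48896)*(r(129, R) + 15435) = (8802 + 48896)*(0*(3 + 0) + 15435) = 57698*(0*3 + 15435) = 57698*(0 + 15435) = 57698*15435 = 890568630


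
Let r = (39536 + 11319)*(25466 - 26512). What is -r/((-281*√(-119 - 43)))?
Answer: 26597165*I*√2/2529 ≈ 14873.0*I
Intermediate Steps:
r = -53194330 (r = 50855*(-1046) = -53194330)
-r/((-281*√(-119 - 43))) = -(-53194330)/((-281*√(-119 - 43))) = -(-53194330)/((-2529*I*√2)) = -(-53194330)*I*√2/5058 = -(-26597165)*I*√2/2529 = 26597165*I*√2/2529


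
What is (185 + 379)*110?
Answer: 62040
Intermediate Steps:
(185 + 379)*110 = 564*110 = 62040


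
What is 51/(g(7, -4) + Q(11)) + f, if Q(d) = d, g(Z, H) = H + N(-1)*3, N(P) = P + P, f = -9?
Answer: 42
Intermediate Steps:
N(P) = 2*P
g(Z, H) = -6 + H (g(Z, H) = H + (2*(-1))*3 = H - 2*3 = H - 6 = -6 + H)
51/(g(7, -4) + Q(11)) + f = 51/((-6 - 4) + 11) - 9 = 51/(-10 + 11) - 9 = 51/1 - 9 = 51*1 - 9 = 51 - 9 = 42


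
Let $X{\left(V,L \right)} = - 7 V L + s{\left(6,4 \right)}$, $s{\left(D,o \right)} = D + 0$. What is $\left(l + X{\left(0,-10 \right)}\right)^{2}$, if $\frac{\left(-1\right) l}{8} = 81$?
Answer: $412164$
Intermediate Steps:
$s{\left(D,o \right)} = D$
$l = -648$ ($l = \left(-8\right) 81 = -648$)
$X{\left(V,L \right)} = 6 - 7 L V$ ($X{\left(V,L \right)} = - 7 V L + 6 = - 7 L V + 6 = 6 - 7 L V$)
$\left(l + X{\left(0,-10 \right)}\right)^{2} = \left(-648 + \left(6 - \left(-70\right) 0\right)\right)^{2} = \left(-648 + \left(6 + 0\right)\right)^{2} = \left(-648 + 6\right)^{2} = \left(-642\right)^{2} = 412164$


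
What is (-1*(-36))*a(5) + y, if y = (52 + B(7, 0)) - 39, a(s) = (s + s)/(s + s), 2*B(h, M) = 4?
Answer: 51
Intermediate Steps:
B(h, M) = 2 (B(h, M) = (½)*4 = 2)
a(s) = 1 (a(s) = (2*s)/((2*s)) = (2*s)*(1/(2*s)) = 1)
y = 15 (y = (52 + 2) - 39 = 54 - 39 = 15)
(-1*(-36))*a(5) + y = -1*(-36)*1 + 15 = 36*1 + 15 = 36 + 15 = 51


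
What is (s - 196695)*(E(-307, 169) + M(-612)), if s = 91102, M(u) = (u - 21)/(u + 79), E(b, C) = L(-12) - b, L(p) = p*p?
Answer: -25449602488/533 ≈ -4.7748e+7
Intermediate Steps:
L(p) = p**2
E(b, C) = 144 - b (E(b, C) = (-12)**2 - b = 144 - b)
M(u) = (-21 + u)/(79 + u)
(s - 196695)*(E(-307, 169) + M(-612)) = (91102 - 196695)*((144 - 1*(-307)) + (-21 - 612)/(79 - 612)) = -105593*((144 + 307) - 633/(-533)) = -105593*(451 - 1/533*(-633)) = -105593*(451 + 633/533) = -105593*241016/533 = -25449602488/533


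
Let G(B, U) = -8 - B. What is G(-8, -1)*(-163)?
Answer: 0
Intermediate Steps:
G(-8, -1)*(-163) = (-8 - 1*(-8))*(-163) = (-8 + 8)*(-163) = 0*(-163) = 0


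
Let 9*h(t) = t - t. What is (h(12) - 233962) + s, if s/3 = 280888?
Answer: 608702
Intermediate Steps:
h(t) = 0 (h(t) = (t - t)/9 = (1/9)*0 = 0)
s = 842664 (s = 3*280888 = 842664)
(h(12) - 233962) + s = (0 - 233962) + 842664 = -233962 + 842664 = 608702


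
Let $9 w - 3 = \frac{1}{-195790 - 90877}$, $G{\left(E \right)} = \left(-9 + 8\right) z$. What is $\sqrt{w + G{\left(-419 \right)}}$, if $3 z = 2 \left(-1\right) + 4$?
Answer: $\frac{i \sqrt{246534193334}}{860001} \approx 0.57735 i$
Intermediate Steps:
$z = \frac{2}{3}$ ($z = \frac{2 \left(-1\right) + 4}{3} = \frac{-2 + 4}{3} = \frac{1}{3} \cdot 2 = \frac{2}{3} \approx 0.66667$)
$G{\left(E \right)} = - \frac{2}{3}$ ($G{\left(E \right)} = \left(-9 + 8\right) \frac{2}{3} = \left(-1\right) \frac{2}{3} = - \frac{2}{3}$)
$w = \frac{860000}{2580003}$ ($w = \frac{1}{3} + \frac{1}{9 \left(-195790 - 90877\right)} = \frac{1}{3} + \frac{1}{9 \left(-286667\right)} = \frac{1}{3} + \frac{1}{9} \left(- \frac{1}{286667}\right) = \frac{1}{3} - \frac{1}{2580003} = \frac{860000}{2580003} \approx 0.33333$)
$\sqrt{w + G{\left(-419 \right)}} = \sqrt{\frac{860000}{2580003} - \frac{2}{3}} = \sqrt{- \frac{860002}{2580003}} = \frac{i \sqrt{246534193334}}{860001}$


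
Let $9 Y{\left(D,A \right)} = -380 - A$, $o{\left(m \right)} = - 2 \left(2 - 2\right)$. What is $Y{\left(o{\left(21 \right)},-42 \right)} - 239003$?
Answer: $- \frac{2151365}{9} \approx -2.3904 \cdot 10^{5}$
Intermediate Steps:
$o{\left(m \right)} = 0$ ($o{\left(m \right)} = \left(-2\right) 0 = 0$)
$Y{\left(D,A \right)} = - \frac{380}{9} - \frac{A}{9}$ ($Y{\left(D,A \right)} = \frac{-380 - A}{9} = - \frac{380}{9} - \frac{A}{9}$)
$Y{\left(o{\left(21 \right)},-42 \right)} - 239003 = \left(- \frac{380}{9} - - \frac{14}{3}\right) - 239003 = \left(- \frac{380}{9} + \frac{14}{3}\right) - 239003 = - \frac{338}{9} - 239003 = - \frac{2151365}{9}$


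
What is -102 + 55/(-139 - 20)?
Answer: -16273/159 ≈ -102.35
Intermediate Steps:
-102 + 55/(-139 - 20) = -102 + 55/(-159) = -102 - 1/159*55 = -102 - 55/159 = -16273/159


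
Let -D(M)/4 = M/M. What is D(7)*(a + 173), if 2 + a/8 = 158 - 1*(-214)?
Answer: -12532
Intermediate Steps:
D(M) = -4 (D(M) = -4*M/M = -4*1 = -4)
a = 2960 (a = -16 + 8*(158 - 1*(-214)) = -16 + 8*(158 + 214) = -16 + 8*372 = -16 + 2976 = 2960)
D(7)*(a + 173) = -4*(2960 + 173) = -4*3133 = -12532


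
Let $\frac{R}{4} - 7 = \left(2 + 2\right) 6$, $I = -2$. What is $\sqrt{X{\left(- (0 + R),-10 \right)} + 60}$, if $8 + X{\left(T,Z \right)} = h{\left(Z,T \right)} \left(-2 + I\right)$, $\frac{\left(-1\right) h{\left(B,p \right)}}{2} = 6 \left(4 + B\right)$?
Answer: $2 i \sqrt{59} \approx 15.362 i$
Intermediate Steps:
$h{\left(B,p \right)} = -48 - 12 B$ ($h{\left(B,p \right)} = - 2 \cdot 6 \left(4 + B\right) = - 2 \left(24 + 6 B\right) = -48 - 12 B$)
$R = 124$ ($R = 28 + 4 \left(2 + 2\right) 6 = 28 + 4 \cdot 4 \cdot 6 = 28 + 4 \cdot 24 = 28 + 96 = 124$)
$X{\left(T,Z \right)} = 184 + 48 Z$ ($X{\left(T,Z \right)} = -8 + \left(-48 - 12 Z\right) \left(-2 - 2\right) = -8 + \left(-48 - 12 Z\right) \left(-4\right) = -8 + \left(192 + 48 Z\right) = 184 + 48 Z$)
$\sqrt{X{\left(- (0 + R),-10 \right)} + 60} = \sqrt{\left(184 + 48 \left(-10\right)\right) + 60} = \sqrt{\left(184 - 480\right) + 60} = \sqrt{-296 + 60} = \sqrt{-236} = 2 i \sqrt{59}$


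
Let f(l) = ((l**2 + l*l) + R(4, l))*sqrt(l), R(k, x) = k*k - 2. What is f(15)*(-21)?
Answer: -9744*sqrt(15) ≈ -37738.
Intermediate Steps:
R(k, x) = -2 + k**2 (R(k, x) = k**2 - 2 = -2 + k**2)
f(l) = sqrt(l)*(14 + 2*l**2) (f(l) = ((l**2 + l*l) + (-2 + 4**2))*sqrt(l) = ((l**2 + l**2) + (-2 + 16))*sqrt(l) = (2*l**2 + 14)*sqrt(l) = (14 + 2*l**2)*sqrt(l) = sqrt(l)*(14 + 2*l**2))
f(15)*(-21) = (2*sqrt(15)*(7 + 15**2))*(-21) = (2*sqrt(15)*(7 + 225))*(-21) = (2*sqrt(15)*232)*(-21) = (464*sqrt(15))*(-21) = -9744*sqrt(15)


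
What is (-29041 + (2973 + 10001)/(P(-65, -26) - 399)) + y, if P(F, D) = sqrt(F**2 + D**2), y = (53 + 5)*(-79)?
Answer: -2596602763/77150 - 84331*sqrt(29)/77150 ≈ -33662.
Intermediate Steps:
y = -4582 (y = 58*(-79) = -4582)
P(F, D) = sqrt(D**2 + F**2)
(-29041 + (2973 + 10001)/(P(-65, -26) - 399)) + y = (-29041 + (2973 + 10001)/(sqrt((-26)**2 + (-65)**2) - 399)) - 4582 = (-29041 + 12974/(sqrt(676 + 4225) - 399)) - 4582 = (-29041 + 12974/(sqrt(4901) - 399)) - 4582 = (-29041 + 12974/(13*sqrt(29) - 399)) - 4582 = (-29041 + 12974/(-399 + 13*sqrt(29))) - 4582 = -33623 + 12974/(-399 + 13*sqrt(29))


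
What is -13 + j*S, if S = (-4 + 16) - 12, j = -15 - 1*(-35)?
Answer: -13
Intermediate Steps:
j = 20 (j = -15 + 35 = 20)
S = 0 (S = 12 - 12 = 0)
-13 + j*S = -13 + 20*0 = -13 + 0 = -13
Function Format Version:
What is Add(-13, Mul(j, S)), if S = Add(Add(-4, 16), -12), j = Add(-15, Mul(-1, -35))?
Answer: -13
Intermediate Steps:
j = 20 (j = Add(-15, 35) = 20)
S = 0 (S = Add(12, -12) = 0)
Add(-13, Mul(j, S)) = Add(-13, Mul(20, 0)) = Add(-13, 0) = -13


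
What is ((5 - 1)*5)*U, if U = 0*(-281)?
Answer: 0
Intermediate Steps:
U = 0
((5 - 1)*5)*U = ((5 - 1)*5)*0 = (4*5)*0 = 20*0 = 0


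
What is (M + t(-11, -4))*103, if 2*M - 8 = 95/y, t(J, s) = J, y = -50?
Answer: -16377/20 ≈ -818.85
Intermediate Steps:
M = 61/20 (M = 4 + (95/(-50))/2 = 4 + (95*(-1/50))/2 = 4 + (½)*(-19/10) = 4 - 19/20 = 61/20 ≈ 3.0500)
(M + t(-11, -4))*103 = (61/20 - 11)*103 = -159/20*103 = -16377/20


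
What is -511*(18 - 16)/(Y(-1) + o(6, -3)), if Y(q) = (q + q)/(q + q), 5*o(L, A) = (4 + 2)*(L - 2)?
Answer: -5110/29 ≈ -176.21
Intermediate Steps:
o(L, A) = -12/5 + 6*L/5 (o(L, A) = ((4 + 2)*(L - 2))/5 = (6*(-2 + L))/5 = (-12 + 6*L)/5 = -12/5 + 6*L/5)
Y(q) = 1 (Y(q) = (2*q)/((2*q)) = (2*q)*(1/(2*q)) = 1)
-511*(18 - 16)/(Y(-1) + o(6, -3)) = -511*(18 - 16)/(1 + (-12/5 + (6/5)*6)) = -1022/(1 + (-12/5 + 36/5)) = -1022/(1 + 24/5) = -1022/29/5 = -1022*5/29 = -511*10/29 = -5110/29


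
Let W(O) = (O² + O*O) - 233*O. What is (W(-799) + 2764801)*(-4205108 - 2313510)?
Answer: -27559217621860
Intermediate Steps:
W(O) = -233*O + 2*O² (W(O) = (O² + O²) - 233*O = 2*O² - 233*O = -233*O + 2*O²)
(W(-799) + 2764801)*(-4205108 - 2313510) = (-799*(-233 + 2*(-799)) + 2764801)*(-4205108 - 2313510) = (-799*(-233 - 1598) + 2764801)*(-6518618) = (-799*(-1831) + 2764801)*(-6518618) = (1462969 + 2764801)*(-6518618) = 4227770*(-6518618) = -27559217621860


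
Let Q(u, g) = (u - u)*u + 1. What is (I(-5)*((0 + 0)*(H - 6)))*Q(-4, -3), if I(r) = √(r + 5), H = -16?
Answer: 0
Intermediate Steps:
I(r) = √(5 + r)
Q(u, g) = 1 (Q(u, g) = 0*u + 1 = 0 + 1 = 1)
(I(-5)*((0 + 0)*(H - 6)))*Q(-4, -3) = (√(5 - 5)*((0 + 0)*(-16 - 6)))*1 = (√0*(0*(-22)))*1 = (0*0)*1 = 0*1 = 0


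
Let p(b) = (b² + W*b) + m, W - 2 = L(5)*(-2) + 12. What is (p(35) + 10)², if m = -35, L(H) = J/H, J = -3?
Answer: 2999824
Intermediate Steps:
L(H) = -3/H
W = 76/5 (W = 2 + (-3/5*(-2) + 12) = 2 + (-3*⅕*(-2) + 12) = 2 + (-⅗*(-2) + 12) = 2 + (6/5 + 12) = 2 + 66/5 = 76/5 ≈ 15.200)
p(b) = -35 + b² + 76*b/5 (p(b) = (b² + 76*b/5) - 35 = -35 + b² + 76*b/5)
(p(35) + 10)² = ((-35 + 35² + (76/5)*35) + 10)² = ((-35 + 1225 + 532) + 10)² = (1722 + 10)² = 1732² = 2999824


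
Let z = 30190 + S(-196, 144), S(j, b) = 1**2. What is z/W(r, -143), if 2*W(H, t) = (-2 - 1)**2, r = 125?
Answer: 60382/9 ≈ 6709.1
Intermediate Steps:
S(j, b) = 1
W(H, t) = 9/2 (W(H, t) = (-2 - 1)**2/2 = (1/2)*(-3)**2 = (1/2)*9 = 9/2)
z = 30191 (z = 30190 + 1 = 30191)
z/W(r, -143) = 30191/(9/2) = 30191*(2/9) = 60382/9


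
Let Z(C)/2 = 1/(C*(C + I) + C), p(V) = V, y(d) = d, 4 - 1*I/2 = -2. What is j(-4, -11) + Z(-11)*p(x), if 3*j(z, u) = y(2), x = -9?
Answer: 49/33 ≈ 1.4848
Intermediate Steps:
I = 12 (I = 8 - 2*(-2) = 8 + 4 = 12)
j(z, u) = ⅔ (j(z, u) = (⅓)*2 = ⅔)
Z(C) = 2/(C + C*(12 + C)) (Z(C) = 2/(C*(C + 12) + C) = 2/(C*(12 + C) + C) = 2/(C + C*(12 + C)))
j(-4, -11) + Z(-11)*p(x) = ⅔ + (2/(-11*(13 - 11)))*(-9) = ⅔ + (2*(-1/11)/2)*(-9) = ⅔ + (2*(-1/11)*(½))*(-9) = ⅔ - 1/11*(-9) = ⅔ + 9/11 = 49/33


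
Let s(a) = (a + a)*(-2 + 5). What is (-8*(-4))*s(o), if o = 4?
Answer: 768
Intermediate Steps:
s(a) = 6*a (s(a) = (2*a)*3 = 6*a)
(-8*(-4))*s(o) = (-8*(-4))*(6*4) = 32*24 = 768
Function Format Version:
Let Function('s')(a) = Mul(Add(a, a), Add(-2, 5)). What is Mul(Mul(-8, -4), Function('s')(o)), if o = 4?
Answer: 768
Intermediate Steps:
Function('s')(a) = Mul(6, a) (Function('s')(a) = Mul(Mul(2, a), 3) = Mul(6, a))
Mul(Mul(-8, -4), Function('s')(o)) = Mul(Mul(-8, -4), Mul(6, 4)) = Mul(32, 24) = 768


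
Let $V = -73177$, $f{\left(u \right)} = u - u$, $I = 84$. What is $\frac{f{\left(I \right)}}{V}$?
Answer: $0$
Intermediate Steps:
$f{\left(u \right)} = 0$
$\frac{f{\left(I \right)}}{V} = \frac{0}{-73177} = 0 \left(- \frac{1}{73177}\right) = 0$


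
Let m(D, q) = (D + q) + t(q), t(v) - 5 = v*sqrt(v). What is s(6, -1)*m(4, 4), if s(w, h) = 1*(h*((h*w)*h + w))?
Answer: -252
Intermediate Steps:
t(v) = 5 + v**(3/2) (t(v) = 5 + v*sqrt(v) = 5 + v**(3/2))
m(D, q) = 5 + D + q + q**(3/2) (m(D, q) = (D + q) + (5 + q**(3/2)) = 5 + D + q + q**(3/2))
s(w, h) = h*(w + w*h**2) (s(w, h) = 1*(h*(w*h**2 + w)) = 1*(h*(w + w*h**2)) = h*(w + w*h**2))
s(6, -1)*m(4, 4) = (-1*6*(1 + (-1)**2))*(5 + 4 + 4 + 4**(3/2)) = (-1*6*(1 + 1))*(5 + 4 + 4 + 8) = -1*6*2*21 = -12*21 = -252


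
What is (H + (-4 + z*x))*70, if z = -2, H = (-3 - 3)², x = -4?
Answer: 2800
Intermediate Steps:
H = 36 (H = (-6)² = 36)
(H + (-4 + z*x))*70 = (36 + (-4 - 2*(-4)))*70 = (36 + (-4 + 8))*70 = (36 + 4)*70 = 40*70 = 2800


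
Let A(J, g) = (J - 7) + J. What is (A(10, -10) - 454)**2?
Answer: 194481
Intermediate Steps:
A(J, g) = -7 + 2*J (A(J, g) = (-7 + J) + J = -7 + 2*J)
(A(10, -10) - 454)**2 = ((-7 + 2*10) - 454)**2 = ((-7 + 20) - 454)**2 = (13 - 454)**2 = (-441)**2 = 194481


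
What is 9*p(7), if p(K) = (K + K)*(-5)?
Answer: -630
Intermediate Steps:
p(K) = -10*K (p(K) = (2*K)*(-5) = -10*K)
9*p(7) = 9*(-10*7) = 9*(-70) = -630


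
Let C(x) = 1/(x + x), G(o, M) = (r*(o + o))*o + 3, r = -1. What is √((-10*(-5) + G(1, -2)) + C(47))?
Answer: √450730/94 ≈ 7.1422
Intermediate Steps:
G(o, M) = 3 - 2*o² (G(o, M) = (-(o + o))*o + 3 = (-2*o)*o + 3 = -2*o² + 3 = 3 - 2*o²)
C(x) = 1/(2*x)
√((-10*(-5) + G(1, -2)) + C(47)) = √((-10*(-5) + (3 - 2*1²)) + (½)/47) = √((50 + (3 - 2*1)) + (½)*(1/47)) = √((50 + (3 - 2)) + 1/94) = √((50 + 1) + 1/94) = √(51 + 1/94) = √(4795/94) = √450730/94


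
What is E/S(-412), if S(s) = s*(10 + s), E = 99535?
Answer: 99535/165624 ≈ 0.60097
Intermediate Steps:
E/S(-412) = 99535/((-412*(10 - 412))) = 99535/((-412*(-402))) = 99535/165624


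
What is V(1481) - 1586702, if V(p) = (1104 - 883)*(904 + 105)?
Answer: -1363713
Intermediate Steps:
V(p) = 222989 (V(p) = 221*1009 = 222989)
V(1481) - 1586702 = 222989 - 1586702 = -1363713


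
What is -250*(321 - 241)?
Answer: -20000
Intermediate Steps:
-250*(321 - 241) = -250*80 = -20000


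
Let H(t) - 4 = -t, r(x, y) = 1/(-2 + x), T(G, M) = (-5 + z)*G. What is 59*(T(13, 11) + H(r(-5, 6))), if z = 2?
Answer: -14396/7 ≈ -2056.6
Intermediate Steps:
T(G, M) = -3*G (T(G, M) = (-5 + 2)*G = -3*G)
H(t) = 4 - t
59*(T(13, 11) + H(r(-5, 6))) = 59*(-3*13 + (4 - 1/(-2 - 5))) = 59*(-39 + (4 - 1/(-7))) = 59*(-39 + (4 - 1*(-1/7))) = 59*(-39 + (4 + 1/7)) = 59*(-39 + 29/7) = 59*(-244/7) = -14396/7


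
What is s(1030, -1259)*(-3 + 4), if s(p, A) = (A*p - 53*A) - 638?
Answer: -1230681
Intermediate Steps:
s(p, A) = -638 - 53*A + A*p (s(p, A) = (-53*A + A*p) - 638 = -638 - 53*A + A*p)
s(1030, -1259)*(-3 + 4) = (-638 - 53*(-1259) - 1259*1030)*(-3 + 4) = (-638 + 66727 - 1296770)*1 = -1230681*1 = -1230681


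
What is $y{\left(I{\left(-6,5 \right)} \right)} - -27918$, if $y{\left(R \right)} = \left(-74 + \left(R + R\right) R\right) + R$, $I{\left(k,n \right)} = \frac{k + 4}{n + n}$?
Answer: $\frac{696097}{25} \approx 27844.0$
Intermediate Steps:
$I{\left(k,n \right)} = \frac{4 + k}{2 n}$
$y{\left(R \right)} = -74 + R + 2 R^{2}$ ($y{\left(R \right)} = \left(-74 + 2 R R\right) + R = \left(-74 + 2 R^{2}\right) + R = -74 + R + 2 R^{2}$)
$y{\left(I{\left(-6,5 \right)} \right)} - -27918 = \left(-74 + \frac{4 - 6}{2 \cdot 5} + 2 \left(\frac{4 - 6}{2 \cdot 5}\right)^{2}\right) - -27918 = \left(-74 + \frac{1}{2} \cdot \frac{1}{5} \left(-2\right) + 2 \left(\frac{1}{2} \cdot \frac{1}{5} \left(-2\right)\right)^{2}\right) + 27918 = \left(-74 - \frac{1}{5} + 2 \left(- \frac{1}{5}\right)^{2}\right) + 27918 = \left(-74 - \frac{1}{5} + 2 \cdot \frac{1}{25}\right) + 27918 = \left(-74 - \frac{1}{5} + \frac{2}{25}\right) + 27918 = - \frac{1853}{25} + 27918 = \frac{696097}{25}$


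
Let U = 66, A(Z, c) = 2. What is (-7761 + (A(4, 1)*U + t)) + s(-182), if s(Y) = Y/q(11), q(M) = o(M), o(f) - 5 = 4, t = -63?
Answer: -69410/9 ≈ -7712.2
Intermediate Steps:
o(f) = 9 (o(f) = 5 + 4 = 9)
q(M) = 9
s(Y) = Y/9
(-7761 + (A(4, 1)*U + t)) + s(-182) = (-7761 + (2*66 - 63)) + (⅑)*(-182) = (-7761 + (132 - 63)) - 182/9 = (-7761 + 69) - 182/9 = -7692 - 182/9 = -69410/9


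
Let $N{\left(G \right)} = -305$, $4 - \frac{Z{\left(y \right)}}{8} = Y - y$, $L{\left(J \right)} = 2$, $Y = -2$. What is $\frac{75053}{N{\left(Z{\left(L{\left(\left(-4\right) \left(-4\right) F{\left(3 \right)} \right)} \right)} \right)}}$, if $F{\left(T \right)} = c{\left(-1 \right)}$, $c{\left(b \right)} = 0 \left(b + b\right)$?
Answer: $- \frac{75053}{305} \approx -246.08$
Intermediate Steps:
$c{\left(b \right)} = 0$ ($c{\left(b \right)} = 0 \cdot 2 b = 0$)
$F{\left(T \right)} = 0$
$Z{\left(y \right)} = 48 + 8 y$ ($Z{\left(y \right)} = 32 - 8 \left(-2 - y\right) = 32 + \left(16 + 8 y\right) = 48 + 8 y$)
$\frac{75053}{N{\left(Z{\left(L{\left(\left(-4\right) \left(-4\right) F{\left(3 \right)} \right)} \right)} \right)}} = \frac{75053}{-305} = 75053 \left(- \frac{1}{305}\right) = - \frac{75053}{305}$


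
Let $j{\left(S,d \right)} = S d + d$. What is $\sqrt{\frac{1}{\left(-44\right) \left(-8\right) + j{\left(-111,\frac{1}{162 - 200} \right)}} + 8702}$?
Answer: $\frac{\sqrt{395663090515}}{6743} \approx 93.285$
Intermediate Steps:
$j{\left(S,d \right)} = d + S d$
$\sqrt{\frac{1}{\left(-44\right) \left(-8\right) + j{\left(-111,\frac{1}{162 - 200} \right)}} + 8702} = \sqrt{\frac{1}{\left(-44\right) \left(-8\right) + \frac{1 - 111}{162 - 200}} + 8702} = \sqrt{\frac{1}{352 + \frac{1}{-38} \left(-110\right)} + 8702} = \sqrt{\frac{1}{352 - - \frac{55}{19}} + 8702} = \sqrt{\frac{1}{352 + \frac{55}{19}} + 8702} = \sqrt{\frac{1}{\frac{6743}{19}} + 8702} = \sqrt{\frac{19}{6743} + 8702} = \sqrt{\frac{58677605}{6743}} = \frac{\sqrt{395663090515}}{6743}$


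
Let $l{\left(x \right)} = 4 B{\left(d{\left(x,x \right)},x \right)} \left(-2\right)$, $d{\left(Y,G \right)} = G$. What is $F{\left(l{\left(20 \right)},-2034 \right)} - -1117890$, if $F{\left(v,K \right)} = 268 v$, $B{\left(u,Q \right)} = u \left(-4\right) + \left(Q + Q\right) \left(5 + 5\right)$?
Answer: $431810$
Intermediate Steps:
$B{\left(u,Q \right)} = - 4 u + 20 Q$ ($B{\left(u,Q \right)} = - 4 u + 2 Q 10 = - 4 u + 20 Q$)
$l{\left(x \right)} = - 128 x$ ($l{\left(x \right)} = 4 \left(- 4 x + 20 x\right) \left(-2\right) = 4 \cdot 16 x \left(-2\right) = 64 x \left(-2\right) = - 128 x$)
$F{\left(l{\left(20 \right)},-2034 \right)} - -1117890 = 268 \left(\left(-128\right) 20\right) - -1117890 = 268 \left(-2560\right) + 1117890 = -686080 + 1117890 = 431810$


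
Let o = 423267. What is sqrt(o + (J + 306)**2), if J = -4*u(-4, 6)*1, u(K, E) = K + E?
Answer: sqrt(512071) ≈ 715.59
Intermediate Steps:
u(K, E) = E + K
J = -8 (J = -4*(6 - 4)*1 = -4*2*1 = -8*1 = -8)
sqrt(o + (J + 306)**2) = sqrt(423267 + (-8 + 306)**2) = sqrt(423267 + 298**2) = sqrt(423267 + 88804) = sqrt(512071)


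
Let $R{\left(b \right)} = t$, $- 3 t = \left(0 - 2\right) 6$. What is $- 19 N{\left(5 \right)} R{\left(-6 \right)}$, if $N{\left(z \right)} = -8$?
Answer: $608$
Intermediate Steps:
$t = 4$ ($t = - \frac{\left(0 - 2\right) 6}{3} = - \frac{\left(-2\right) 6}{3} = \left(- \frac{1}{3}\right) \left(-12\right) = 4$)
$R{\left(b \right)} = 4$
$- 19 N{\left(5 \right)} R{\left(-6 \right)} = \left(-19\right) \left(-8\right) 4 = 152 \cdot 4 = 608$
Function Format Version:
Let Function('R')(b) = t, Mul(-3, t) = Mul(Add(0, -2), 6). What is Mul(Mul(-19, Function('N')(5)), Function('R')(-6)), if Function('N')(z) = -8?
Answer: 608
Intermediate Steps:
t = 4 (t = Mul(Rational(-1, 3), Mul(Add(0, -2), 6)) = Mul(Rational(-1, 3), Mul(-2, 6)) = Mul(Rational(-1, 3), -12) = 4)
Function('R')(b) = 4
Mul(Mul(-19, Function('N')(5)), Function('R')(-6)) = Mul(Mul(-19, -8), 4) = Mul(152, 4) = 608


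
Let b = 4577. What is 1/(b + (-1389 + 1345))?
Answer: 1/4533 ≈ 0.00022060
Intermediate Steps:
1/(b + (-1389 + 1345)) = 1/(4577 + (-1389 + 1345)) = 1/(4577 - 44) = 1/4533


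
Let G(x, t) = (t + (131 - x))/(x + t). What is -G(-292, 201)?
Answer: 48/7 ≈ 6.8571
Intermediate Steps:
G(x, t) = (131 + t - x)/(t + x)
-G(-292, 201) = -(131 + 201 - 1*(-292))/(201 - 292) = -(131 + 201 + 292)/(-91) = -(-1)*624/91 = -1*(-48/7) = 48/7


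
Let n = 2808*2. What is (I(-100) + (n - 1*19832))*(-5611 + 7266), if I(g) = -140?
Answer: -23759180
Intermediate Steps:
n = 5616
(I(-100) + (n - 1*19832))*(-5611 + 7266) = (-140 + (5616 - 1*19832))*(-5611 + 7266) = (-140 + (5616 - 19832))*1655 = (-140 - 14216)*1655 = -14356*1655 = -23759180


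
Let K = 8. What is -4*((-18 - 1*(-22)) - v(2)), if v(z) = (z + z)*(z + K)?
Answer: 144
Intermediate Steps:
v(z) = 2*z*(8 + z) (v(z) = (z + z)*(z + 8) = (2*z)*(8 + z) = 2*z*(8 + z))
-4*((-18 - 1*(-22)) - v(2)) = -4*((-18 - 1*(-22)) - 2*2*(8 + 2)) = -4*((-18 + 22) - 2*2*10) = -4*(4 - 1*40) = -4*(4 - 40) = -4*(-36) = 144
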